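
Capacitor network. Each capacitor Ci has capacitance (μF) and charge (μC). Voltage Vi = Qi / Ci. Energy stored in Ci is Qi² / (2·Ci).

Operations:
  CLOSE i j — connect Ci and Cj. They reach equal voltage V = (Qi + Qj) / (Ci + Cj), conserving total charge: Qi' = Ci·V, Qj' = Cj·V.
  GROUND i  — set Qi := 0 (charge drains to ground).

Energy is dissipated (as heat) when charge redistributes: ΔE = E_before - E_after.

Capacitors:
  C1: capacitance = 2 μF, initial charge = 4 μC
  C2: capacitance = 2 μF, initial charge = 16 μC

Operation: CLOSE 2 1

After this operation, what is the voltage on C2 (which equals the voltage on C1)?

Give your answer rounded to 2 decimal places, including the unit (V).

Answer: 5.00 V

Derivation:
Initial: C1(2μF, Q=4μC, V=2.00V), C2(2μF, Q=16μC, V=8.00V)
Op 1: CLOSE 2-1: Q_total=20.00, C_total=4.00, V=5.00; Q2=10.00, Q1=10.00; dissipated=18.000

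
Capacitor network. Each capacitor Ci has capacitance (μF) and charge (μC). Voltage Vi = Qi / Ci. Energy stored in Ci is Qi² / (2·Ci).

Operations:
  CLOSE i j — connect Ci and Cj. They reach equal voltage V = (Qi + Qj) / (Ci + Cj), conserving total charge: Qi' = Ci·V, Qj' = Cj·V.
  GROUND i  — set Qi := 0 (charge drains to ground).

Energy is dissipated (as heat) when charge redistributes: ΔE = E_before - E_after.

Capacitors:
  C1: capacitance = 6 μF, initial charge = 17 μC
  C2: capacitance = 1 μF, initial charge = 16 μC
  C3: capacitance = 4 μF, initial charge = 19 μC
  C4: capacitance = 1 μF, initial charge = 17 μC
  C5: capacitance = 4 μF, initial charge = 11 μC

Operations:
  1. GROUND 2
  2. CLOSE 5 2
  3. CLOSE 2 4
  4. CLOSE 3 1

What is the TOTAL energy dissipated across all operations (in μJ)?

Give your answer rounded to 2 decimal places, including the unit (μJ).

Answer: 190.19 μJ

Derivation:
Initial: C1(6μF, Q=17μC, V=2.83V), C2(1μF, Q=16μC, V=16.00V), C3(4μF, Q=19μC, V=4.75V), C4(1μF, Q=17μC, V=17.00V), C5(4μF, Q=11μC, V=2.75V)
Op 1: GROUND 2: Q2=0; energy lost=128.000
Op 2: CLOSE 5-2: Q_total=11.00, C_total=5.00, V=2.20; Q5=8.80, Q2=2.20; dissipated=3.025
Op 3: CLOSE 2-4: Q_total=19.20, C_total=2.00, V=9.60; Q2=9.60, Q4=9.60; dissipated=54.760
Op 4: CLOSE 3-1: Q_total=36.00, C_total=10.00, V=3.60; Q3=14.40, Q1=21.60; dissipated=4.408
Total dissipated: 190.193 μJ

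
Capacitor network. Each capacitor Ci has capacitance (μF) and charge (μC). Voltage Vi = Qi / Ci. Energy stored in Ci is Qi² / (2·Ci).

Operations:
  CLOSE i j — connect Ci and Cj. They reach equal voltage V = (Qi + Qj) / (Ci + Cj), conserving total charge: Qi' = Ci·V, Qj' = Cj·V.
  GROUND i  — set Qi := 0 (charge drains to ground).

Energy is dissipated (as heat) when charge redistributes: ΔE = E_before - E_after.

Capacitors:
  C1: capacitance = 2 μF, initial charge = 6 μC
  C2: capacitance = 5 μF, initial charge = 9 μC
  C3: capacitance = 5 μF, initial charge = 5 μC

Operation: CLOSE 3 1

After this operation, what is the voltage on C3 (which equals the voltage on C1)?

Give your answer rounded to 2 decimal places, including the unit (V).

Answer: 1.57 V

Derivation:
Initial: C1(2μF, Q=6μC, V=3.00V), C2(5μF, Q=9μC, V=1.80V), C3(5μF, Q=5μC, V=1.00V)
Op 1: CLOSE 3-1: Q_total=11.00, C_total=7.00, V=1.57; Q3=7.86, Q1=3.14; dissipated=2.857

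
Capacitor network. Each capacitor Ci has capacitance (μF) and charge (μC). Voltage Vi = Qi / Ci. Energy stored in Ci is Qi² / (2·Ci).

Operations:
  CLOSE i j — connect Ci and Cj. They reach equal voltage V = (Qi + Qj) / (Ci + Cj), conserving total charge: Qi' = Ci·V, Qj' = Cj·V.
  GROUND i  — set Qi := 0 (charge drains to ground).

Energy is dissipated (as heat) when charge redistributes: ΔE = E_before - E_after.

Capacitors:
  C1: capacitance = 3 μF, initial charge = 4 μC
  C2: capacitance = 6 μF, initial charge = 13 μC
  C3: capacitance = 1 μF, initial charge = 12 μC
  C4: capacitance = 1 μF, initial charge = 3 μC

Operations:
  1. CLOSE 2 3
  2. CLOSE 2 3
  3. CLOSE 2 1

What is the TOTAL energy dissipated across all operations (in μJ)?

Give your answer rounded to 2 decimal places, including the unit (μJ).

Answer: 46.45 μJ

Derivation:
Initial: C1(3μF, Q=4μC, V=1.33V), C2(6μF, Q=13μC, V=2.17V), C3(1μF, Q=12μC, V=12.00V), C4(1μF, Q=3μC, V=3.00V)
Op 1: CLOSE 2-3: Q_total=25.00, C_total=7.00, V=3.57; Q2=21.43, Q3=3.57; dissipated=41.440
Op 2: CLOSE 2-3: Q_total=25.00, C_total=7.00, V=3.57; Q2=21.43, Q3=3.57; dissipated=0.000
Op 3: CLOSE 2-1: Q_total=25.43, C_total=9.00, V=2.83; Q2=16.95, Q1=8.48; dissipated=5.009
Total dissipated: 46.450 μJ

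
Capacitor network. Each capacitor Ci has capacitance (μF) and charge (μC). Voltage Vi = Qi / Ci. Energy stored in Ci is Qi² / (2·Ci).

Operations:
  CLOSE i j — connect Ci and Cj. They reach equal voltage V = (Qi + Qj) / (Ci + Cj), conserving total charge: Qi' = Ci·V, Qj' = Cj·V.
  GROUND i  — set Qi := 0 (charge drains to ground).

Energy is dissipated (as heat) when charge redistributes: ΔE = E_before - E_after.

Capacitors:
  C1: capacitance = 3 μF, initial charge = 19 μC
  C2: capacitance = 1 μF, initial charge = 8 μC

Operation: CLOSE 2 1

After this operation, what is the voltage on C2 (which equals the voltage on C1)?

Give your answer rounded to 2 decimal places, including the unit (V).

Answer: 6.75 V

Derivation:
Initial: C1(3μF, Q=19μC, V=6.33V), C2(1μF, Q=8μC, V=8.00V)
Op 1: CLOSE 2-1: Q_total=27.00, C_total=4.00, V=6.75; Q2=6.75, Q1=20.25; dissipated=1.042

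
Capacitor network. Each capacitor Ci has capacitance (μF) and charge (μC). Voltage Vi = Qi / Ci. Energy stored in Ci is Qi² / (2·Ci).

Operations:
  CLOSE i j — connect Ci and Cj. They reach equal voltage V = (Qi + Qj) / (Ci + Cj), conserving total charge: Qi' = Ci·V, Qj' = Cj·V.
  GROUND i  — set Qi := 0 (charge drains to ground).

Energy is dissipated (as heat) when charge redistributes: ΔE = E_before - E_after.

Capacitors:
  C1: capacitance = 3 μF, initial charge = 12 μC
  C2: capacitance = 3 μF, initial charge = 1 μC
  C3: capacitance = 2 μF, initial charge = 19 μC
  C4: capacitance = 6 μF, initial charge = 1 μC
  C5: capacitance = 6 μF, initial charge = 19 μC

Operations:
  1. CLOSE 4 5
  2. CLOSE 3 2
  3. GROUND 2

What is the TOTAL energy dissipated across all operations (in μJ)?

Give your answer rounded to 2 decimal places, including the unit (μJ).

Answer: 87.92 μJ

Derivation:
Initial: C1(3μF, Q=12μC, V=4.00V), C2(3μF, Q=1μC, V=0.33V), C3(2μF, Q=19μC, V=9.50V), C4(6μF, Q=1μC, V=0.17V), C5(6μF, Q=19μC, V=3.17V)
Op 1: CLOSE 4-5: Q_total=20.00, C_total=12.00, V=1.67; Q4=10.00, Q5=10.00; dissipated=13.500
Op 2: CLOSE 3-2: Q_total=20.00, C_total=5.00, V=4.00; Q3=8.00, Q2=12.00; dissipated=50.417
Op 3: GROUND 2: Q2=0; energy lost=24.000
Total dissipated: 87.917 μJ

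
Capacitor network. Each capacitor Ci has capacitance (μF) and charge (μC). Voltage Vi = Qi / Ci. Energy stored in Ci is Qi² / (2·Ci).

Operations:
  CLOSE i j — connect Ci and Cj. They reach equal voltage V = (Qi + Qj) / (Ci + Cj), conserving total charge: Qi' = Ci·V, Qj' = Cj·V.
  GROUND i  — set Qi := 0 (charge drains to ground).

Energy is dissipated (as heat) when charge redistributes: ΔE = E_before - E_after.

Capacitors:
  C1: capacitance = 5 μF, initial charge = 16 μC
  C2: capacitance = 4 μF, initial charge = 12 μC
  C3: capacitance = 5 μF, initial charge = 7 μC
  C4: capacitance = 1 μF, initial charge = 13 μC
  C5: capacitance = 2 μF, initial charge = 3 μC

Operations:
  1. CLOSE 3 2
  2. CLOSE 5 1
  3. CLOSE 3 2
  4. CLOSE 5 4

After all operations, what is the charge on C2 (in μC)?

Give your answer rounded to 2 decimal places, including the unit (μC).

Answer: 8.44 μC

Derivation:
Initial: C1(5μF, Q=16μC, V=3.20V), C2(4μF, Q=12μC, V=3.00V), C3(5μF, Q=7μC, V=1.40V), C4(1μF, Q=13μC, V=13.00V), C5(2μF, Q=3μC, V=1.50V)
Op 1: CLOSE 3-2: Q_total=19.00, C_total=9.00, V=2.11; Q3=10.56, Q2=8.44; dissipated=2.844
Op 2: CLOSE 5-1: Q_total=19.00, C_total=7.00, V=2.71; Q5=5.43, Q1=13.57; dissipated=2.064
Op 3: CLOSE 3-2: Q_total=19.00, C_total=9.00, V=2.11; Q3=10.56, Q2=8.44; dissipated=0.000
Op 4: CLOSE 5-4: Q_total=18.43, C_total=3.00, V=6.14; Q5=12.29, Q4=6.14; dissipated=35.265
Final charges: Q1=13.57, Q2=8.44, Q3=10.56, Q4=6.14, Q5=12.29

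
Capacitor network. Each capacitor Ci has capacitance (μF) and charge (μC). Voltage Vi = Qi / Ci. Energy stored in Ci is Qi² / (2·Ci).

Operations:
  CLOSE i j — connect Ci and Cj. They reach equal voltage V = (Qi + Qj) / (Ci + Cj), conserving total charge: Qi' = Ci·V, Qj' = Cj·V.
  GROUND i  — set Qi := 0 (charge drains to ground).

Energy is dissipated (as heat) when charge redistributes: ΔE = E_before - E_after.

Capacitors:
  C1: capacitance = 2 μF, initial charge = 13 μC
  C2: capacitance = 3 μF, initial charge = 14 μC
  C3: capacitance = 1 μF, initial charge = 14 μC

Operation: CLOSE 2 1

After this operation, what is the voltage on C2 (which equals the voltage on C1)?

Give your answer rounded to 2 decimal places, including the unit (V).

Initial: C1(2μF, Q=13μC, V=6.50V), C2(3μF, Q=14μC, V=4.67V), C3(1μF, Q=14μC, V=14.00V)
Op 1: CLOSE 2-1: Q_total=27.00, C_total=5.00, V=5.40; Q2=16.20, Q1=10.80; dissipated=2.017

Answer: 5.40 V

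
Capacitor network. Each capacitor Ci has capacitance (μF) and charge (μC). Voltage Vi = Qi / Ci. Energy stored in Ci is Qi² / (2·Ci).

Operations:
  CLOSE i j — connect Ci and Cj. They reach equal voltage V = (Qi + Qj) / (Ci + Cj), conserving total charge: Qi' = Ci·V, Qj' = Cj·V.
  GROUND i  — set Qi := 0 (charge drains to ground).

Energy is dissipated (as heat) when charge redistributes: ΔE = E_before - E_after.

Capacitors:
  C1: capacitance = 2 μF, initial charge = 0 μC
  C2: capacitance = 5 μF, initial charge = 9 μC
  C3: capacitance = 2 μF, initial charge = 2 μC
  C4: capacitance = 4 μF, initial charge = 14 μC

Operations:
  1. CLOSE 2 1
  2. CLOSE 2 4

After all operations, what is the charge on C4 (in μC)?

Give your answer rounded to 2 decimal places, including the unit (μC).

Answer: 9.08 μC

Derivation:
Initial: C1(2μF, Q=0μC, V=0.00V), C2(5μF, Q=9μC, V=1.80V), C3(2μF, Q=2μC, V=1.00V), C4(4μF, Q=14μC, V=3.50V)
Op 1: CLOSE 2-1: Q_total=9.00, C_total=7.00, V=1.29; Q2=6.43, Q1=2.57; dissipated=2.314
Op 2: CLOSE 2-4: Q_total=20.43, C_total=9.00, V=2.27; Q2=11.35, Q4=9.08; dissipated=5.448
Final charges: Q1=2.57, Q2=11.35, Q3=2.00, Q4=9.08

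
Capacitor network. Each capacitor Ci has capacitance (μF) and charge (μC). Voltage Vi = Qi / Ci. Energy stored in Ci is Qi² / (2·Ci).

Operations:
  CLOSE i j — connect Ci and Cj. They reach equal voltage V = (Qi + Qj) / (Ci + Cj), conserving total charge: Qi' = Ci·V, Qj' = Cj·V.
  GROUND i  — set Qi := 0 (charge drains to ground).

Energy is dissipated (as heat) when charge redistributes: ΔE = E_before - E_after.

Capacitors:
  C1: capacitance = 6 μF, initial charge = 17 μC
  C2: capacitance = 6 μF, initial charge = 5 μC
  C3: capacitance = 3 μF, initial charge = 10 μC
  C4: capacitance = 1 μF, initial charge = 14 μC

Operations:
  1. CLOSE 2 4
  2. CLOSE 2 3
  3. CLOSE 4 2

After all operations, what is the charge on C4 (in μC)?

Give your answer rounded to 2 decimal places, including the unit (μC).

Initial: C1(6μF, Q=17μC, V=2.83V), C2(6μF, Q=5μC, V=0.83V), C3(3μF, Q=10μC, V=3.33V), C4(1μF, Q=14μC, V=14.00V)
Op 1: CLOSE 2-4: Q_total=19.00, C_total=7.00, V=2.71; Q2=16.29, Q4=2.71; dissipated=74.298
Op 2: CLOSE 2-3: Q_total=26.29, C_total=9.00, V=2.92; Q2=17.52, Q3=8.76; dissipated=0.383
Op 3: CLOSE 4-2: Q_total=20.24, C_total=7.00, V=2.89; Q4=2.89, Q2=17.35; dissipated=0.018
Final charges: Q1=17.00, Q2=17.35, Q3=8.76, Q4=2.89

Answer: 2.89 μC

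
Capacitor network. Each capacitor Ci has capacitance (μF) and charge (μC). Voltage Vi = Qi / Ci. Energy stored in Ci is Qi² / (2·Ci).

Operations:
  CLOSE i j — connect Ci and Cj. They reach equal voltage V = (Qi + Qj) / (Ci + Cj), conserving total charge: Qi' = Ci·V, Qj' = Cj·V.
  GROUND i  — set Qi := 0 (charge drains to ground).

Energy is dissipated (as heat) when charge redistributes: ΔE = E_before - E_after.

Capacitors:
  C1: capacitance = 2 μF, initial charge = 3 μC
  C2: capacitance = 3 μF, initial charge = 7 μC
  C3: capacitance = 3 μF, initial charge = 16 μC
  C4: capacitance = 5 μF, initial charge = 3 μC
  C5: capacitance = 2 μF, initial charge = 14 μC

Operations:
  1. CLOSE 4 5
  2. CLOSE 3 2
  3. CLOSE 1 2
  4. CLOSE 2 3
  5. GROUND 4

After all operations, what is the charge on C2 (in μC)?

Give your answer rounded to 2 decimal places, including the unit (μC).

Answer: 10.10 μC

Derivation:
Initial: C1(2μF, Q=3μC, V=1.50V), C2(3μF, Q=7μC, V=2.33V), C3(3μF, Q=16μC, V=5.33V), C4(5μF, Q=3μC, V=0.60V), C5(2μF, Q=14μC, V=7.00V)
Op 1: CLOSE 4-5: Q_total=17.00, C_total=7.00, V=2.43; Q4=12.14, Q5=4.86; dissipated=29.257
Op 2: CLOSE 3-2: Q_total=23.00, C_total=6.00, V=3.83; Q3=11.50, Q2=11.50; dissipated=6.750
Op 3: CLOSE 1-2: Q_total=14.50, C_total=5.00, V=2.90; Q1=5.80, Q2=8.70; dissipated=3.267
Op 4: CLOSE 2-3: Q_total=20.20, C_total=6.00, V=3.37; Q2=10.10, Q3=10.10; dissipated=0.653
Op 5: GROUND 4: Q4=0; energy lost=14.745
Final charges: Q1=5.80, Q2=10.10, Q3=10.10, Q4=0.00, Q5=4.86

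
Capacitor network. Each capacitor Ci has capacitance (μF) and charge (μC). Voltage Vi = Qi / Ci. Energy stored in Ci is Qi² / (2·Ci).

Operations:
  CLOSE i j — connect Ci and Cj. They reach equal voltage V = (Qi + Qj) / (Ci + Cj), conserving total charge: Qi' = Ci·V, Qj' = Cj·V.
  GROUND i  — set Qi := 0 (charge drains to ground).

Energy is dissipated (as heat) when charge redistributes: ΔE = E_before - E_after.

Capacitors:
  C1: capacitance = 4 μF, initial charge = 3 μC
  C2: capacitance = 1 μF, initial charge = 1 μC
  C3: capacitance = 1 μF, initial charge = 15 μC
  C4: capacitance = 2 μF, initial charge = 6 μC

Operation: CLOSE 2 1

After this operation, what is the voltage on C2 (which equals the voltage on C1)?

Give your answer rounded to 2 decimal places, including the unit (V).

Answer: 0.80 V

Derivation:
Initial: C1(4μF, Q=3μC, V=0.75V), C2(1μF, Q=1μC, V=1.00V), C3(1μF, Q=15μC, V=15.00V), C4(2μF, Q=6μC, V=3.00V)
Op 1: CLOSE 2-1: Q_total=4.00, C_total=5.00, V=0.80; Q2=0.80, Q1=3.20; dissipated=0.025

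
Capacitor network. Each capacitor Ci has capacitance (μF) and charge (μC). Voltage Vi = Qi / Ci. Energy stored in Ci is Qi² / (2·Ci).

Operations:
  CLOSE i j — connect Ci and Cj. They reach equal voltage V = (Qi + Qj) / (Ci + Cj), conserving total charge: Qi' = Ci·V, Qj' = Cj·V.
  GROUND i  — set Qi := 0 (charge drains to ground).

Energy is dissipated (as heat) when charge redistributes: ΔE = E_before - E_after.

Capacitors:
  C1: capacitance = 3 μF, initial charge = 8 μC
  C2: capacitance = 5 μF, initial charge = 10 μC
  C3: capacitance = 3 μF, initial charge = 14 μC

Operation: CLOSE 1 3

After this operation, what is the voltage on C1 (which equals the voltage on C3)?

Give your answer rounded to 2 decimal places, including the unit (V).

Answer: 3.67 V

Derivation:
Initial: C1(3μF, Q=8μC, V=2.67V), C2(5μF, Q=10μC, V=2.00V), C3(3μF, Q=14μC, V=4.67V)
Op 1: CLOSE 1-3: Q_total=22.00, C_total=6.00, V=3.67; Q1=11.00, Q3=11.00; dissipated=3.000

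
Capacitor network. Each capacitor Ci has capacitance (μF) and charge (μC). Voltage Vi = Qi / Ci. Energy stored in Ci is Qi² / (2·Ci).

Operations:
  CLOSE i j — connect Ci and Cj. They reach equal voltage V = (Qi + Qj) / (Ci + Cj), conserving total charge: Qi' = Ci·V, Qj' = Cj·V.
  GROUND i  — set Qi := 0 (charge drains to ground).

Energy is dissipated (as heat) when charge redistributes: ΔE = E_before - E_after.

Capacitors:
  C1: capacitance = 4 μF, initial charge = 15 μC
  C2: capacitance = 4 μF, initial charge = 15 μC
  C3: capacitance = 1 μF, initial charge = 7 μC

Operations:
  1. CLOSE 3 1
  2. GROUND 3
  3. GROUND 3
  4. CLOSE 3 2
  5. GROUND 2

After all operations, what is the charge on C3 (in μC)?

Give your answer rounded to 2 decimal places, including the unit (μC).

Initial: C1(4μF, Q=15μC, V=3.75V), C2(4μF, Q=15μC, V=3.75V), C3(1μF, Q=7μC, V=7.00V)
Op 1: CLOSE 3-1: Q_total=22.00, C_total=5.00, V=4.40; Q3=4.40, Q1=17.60; dissipated=4.225
Op 2: GROUND 3: Q3=0; energy lost=9.680
Op 3: GROUND 3: Q3=0; energy lost=0.000
Op 4: CLOSE 3-2: Q_total=15.00, C_total=5.00, V=3.00; Q3=3.00, Q2=12.00; dissipated=5.625
Op 5: GROUND 2: Q2=0; energy lost=18.000
Final charges: Q1=17.60, Q2=0.00, Q3=3.00

Answer: 3.00 μC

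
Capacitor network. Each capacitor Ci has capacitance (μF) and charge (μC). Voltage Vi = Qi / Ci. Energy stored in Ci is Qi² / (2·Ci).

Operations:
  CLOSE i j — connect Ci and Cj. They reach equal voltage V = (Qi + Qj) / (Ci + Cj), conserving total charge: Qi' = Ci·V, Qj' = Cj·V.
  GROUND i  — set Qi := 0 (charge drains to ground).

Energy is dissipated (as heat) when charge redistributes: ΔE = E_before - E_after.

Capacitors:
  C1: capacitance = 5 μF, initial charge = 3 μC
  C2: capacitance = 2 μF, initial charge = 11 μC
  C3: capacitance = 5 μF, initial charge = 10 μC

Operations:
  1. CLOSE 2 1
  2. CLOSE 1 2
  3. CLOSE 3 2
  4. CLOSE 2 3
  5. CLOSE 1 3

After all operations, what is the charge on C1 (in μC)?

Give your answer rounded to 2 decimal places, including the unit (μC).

Answer: 10.00 μC

Derivation:
Initial: C1(5μF, Q=3μC, V=0.60V), C2(2μF, Q=11μC, V=5.50V), C3(5μF, Q=10μC, V=2.00V)
Op 1: CLOSE 2-1: Q_total=14.00, C_total=7.00, V=2.00; Q2=4.00, Q1=10.00; dissipated=17.150
Op 2: CLOSE 1-2: Q_total=14.00, C_total=7.00, V=2.00; Q1=10.00, Q2=4.00; dissipated=0.000
Op 3: CLOSE 3-2: Q_total=14.00, C_total=7.00, V=2.00; Q3=10.00, Q2=4.00; dissipated=0.000
Op 4: CLOSE 2-3: Q_total=14.00, C_total=7.00, V=2.00; Q2=4.00, Q3=10.00; dissipated=0.000
Op 5: CLOSE 1-3: Q_total=20.00, C_total=10.00, V=2.00; Q1=10.00, Q3=10.00; dissipated=0.000
Final charges: Q1=10.00, Q2=4.00, Q3=10.00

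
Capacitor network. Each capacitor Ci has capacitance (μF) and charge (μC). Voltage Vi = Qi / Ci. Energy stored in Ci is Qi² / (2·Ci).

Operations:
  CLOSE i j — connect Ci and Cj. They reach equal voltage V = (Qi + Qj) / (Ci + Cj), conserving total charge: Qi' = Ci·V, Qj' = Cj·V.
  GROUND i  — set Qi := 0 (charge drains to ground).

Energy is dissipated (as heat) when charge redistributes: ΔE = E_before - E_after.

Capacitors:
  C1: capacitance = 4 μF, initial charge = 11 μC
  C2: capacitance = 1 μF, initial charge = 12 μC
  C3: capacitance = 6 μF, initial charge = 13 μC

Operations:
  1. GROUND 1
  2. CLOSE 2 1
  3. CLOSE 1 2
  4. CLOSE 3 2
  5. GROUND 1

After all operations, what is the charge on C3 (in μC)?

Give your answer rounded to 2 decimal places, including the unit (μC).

Answer: 13.20 μC

Derivation:
Initial: C1(4μF, Q=11μC, V=2.75V), C2(1μF, Q=12μC, V=12.00V), C3(6μF, Q=13μC, V=2.17V)
Op 1: GROUND 1: Q1=0; energy lost=15.125
Op 2: CLOSE 2-1: Q_total=12.00, C_total=5.00, V=2.40; Q2=2.40, Q1=9.60; dissipated=57.600
Op 3: CLOSE 1-2: Q_total=12.00, C_total=5.00, V=2.40; Q1=9.60, Q2=2.40; dissipated=0.000
Op 4: CLOSE 3-2: Q_total=15.40, C_total=7.00, V=2.20; Q3=13.20, Q2=2.20; dissipated=0.023
Op 5: GROUND 1: Q1=0; energy lost=11.520
Final charges: Q1=0.00, Q2=2.20, Q3=13.20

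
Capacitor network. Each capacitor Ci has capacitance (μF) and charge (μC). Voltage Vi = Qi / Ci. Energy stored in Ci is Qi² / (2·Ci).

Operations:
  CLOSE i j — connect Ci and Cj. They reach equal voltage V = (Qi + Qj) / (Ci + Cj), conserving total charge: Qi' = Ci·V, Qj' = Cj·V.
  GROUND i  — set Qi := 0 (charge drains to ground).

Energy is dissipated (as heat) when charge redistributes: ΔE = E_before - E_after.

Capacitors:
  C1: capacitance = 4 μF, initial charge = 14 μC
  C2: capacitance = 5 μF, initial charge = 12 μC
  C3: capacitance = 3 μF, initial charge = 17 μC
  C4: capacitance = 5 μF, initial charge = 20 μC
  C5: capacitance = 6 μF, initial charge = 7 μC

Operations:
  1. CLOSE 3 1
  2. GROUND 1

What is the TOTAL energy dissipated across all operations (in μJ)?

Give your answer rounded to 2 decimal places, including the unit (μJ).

Initial: C1(4μF, Q=14μC, V=3.50V), C2(5μF, Q=12μC, V=2.40V), C3(3μF, Q=17μC, V=5.67V), C4(5μF, Q=20μC, V=4.00V), C5(6μF, Q=7μC, V=1.17V)
Op 1: CLOSE 3-1: Q_total=31.00, C_total=7.00, V=4.43; Q3=13.29, Q1=17.71; dissipated=4.024
Op 2: GROUND 1: Q1=0; energy lost=39.224
Total dissipated: 43.248 μJ

Answer: 43.25 μJ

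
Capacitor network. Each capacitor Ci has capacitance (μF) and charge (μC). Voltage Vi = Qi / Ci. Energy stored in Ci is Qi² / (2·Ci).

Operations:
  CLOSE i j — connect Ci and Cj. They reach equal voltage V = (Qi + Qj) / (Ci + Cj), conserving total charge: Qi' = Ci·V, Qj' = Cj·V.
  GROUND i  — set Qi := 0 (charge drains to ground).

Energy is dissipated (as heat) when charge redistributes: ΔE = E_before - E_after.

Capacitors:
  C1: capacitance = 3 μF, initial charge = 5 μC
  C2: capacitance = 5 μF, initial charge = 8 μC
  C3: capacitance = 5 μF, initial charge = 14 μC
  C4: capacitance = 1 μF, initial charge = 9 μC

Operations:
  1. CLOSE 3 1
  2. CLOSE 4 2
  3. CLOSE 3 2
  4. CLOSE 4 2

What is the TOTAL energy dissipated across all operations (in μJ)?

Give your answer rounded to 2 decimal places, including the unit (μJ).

Initial: C1(3μF, Q=5μC, V=1.67V), C2(5μF, Q=8μC, V=1.60V), C3(5μF, Q=14μC, V=2.80V), C4(1μF, Q=9μC, V=9.00V)
Op 1: CLOSE 3-1: Q_total=19.00, C_total=8.00, V=2.38; Q3=11.88, Q1=7.12; dissipated=1.204
Op 2: CLOSE 4-2: Q_total=17.00, C_total=6.00, V=2.83; Q4=2.83, Q2=14.17; dissipated=22.817
Op 3: CLOSE 3-2: Q_total=26.04, C_total=10.00, V=2.60; Q3=13.02, Q2=13.02; dissipated=0.263
Op 4: CLOSE 4-2: Q_total=15.85, C_total=6.00, V=2.64; Q4=2.64, Q2=13.21; dissipated=0.022
Total dissipated: 24.305 μJ

Answer: 24.31 μJ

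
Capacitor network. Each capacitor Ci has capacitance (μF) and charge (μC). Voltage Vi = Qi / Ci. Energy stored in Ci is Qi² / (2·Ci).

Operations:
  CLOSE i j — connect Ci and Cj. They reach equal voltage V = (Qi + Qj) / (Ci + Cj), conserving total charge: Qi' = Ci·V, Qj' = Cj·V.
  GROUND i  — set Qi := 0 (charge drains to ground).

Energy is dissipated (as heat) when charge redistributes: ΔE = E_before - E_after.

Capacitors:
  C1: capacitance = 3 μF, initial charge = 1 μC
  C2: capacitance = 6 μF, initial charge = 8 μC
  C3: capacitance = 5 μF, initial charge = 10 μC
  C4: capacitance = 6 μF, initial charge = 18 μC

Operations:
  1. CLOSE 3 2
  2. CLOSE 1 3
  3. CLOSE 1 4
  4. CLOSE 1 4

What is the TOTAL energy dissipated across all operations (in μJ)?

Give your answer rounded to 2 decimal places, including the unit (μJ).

Initial: C1(3μF, Q=1μC, V=0.33V), C2(6μF, Q=8μC, V=1.33V), C3(5μF, Q=10μC, V=2.00V), C4(6μF, Q=18μC, V=3.00V)
Op 1: CLOSE 3-2: Q_total=18.00, C_total=11.00, V=1.64; Q3=8.18, Q2=9.82; dissipated=0.606
Op 2: CLOSE 1-3: Q_total=9.18, C_total=8.00, V=1.15; Q1=3.44, Q3=5.74; dissipated=1.592
Op 3: CLOSE 1-4: Q_total=21.44, C_total=9.00, V=2.38; Q1=7.15, Q4=14.30; dissipated=3.431
Op 4: CLOSE 1-4: Q_total=21.44, C_total=9.00, V=2.38; Q1=7.15, Q4=14.30; dissipated=0.000
Total dissipated: 5.629 μJ

Answer: 5.63 μJ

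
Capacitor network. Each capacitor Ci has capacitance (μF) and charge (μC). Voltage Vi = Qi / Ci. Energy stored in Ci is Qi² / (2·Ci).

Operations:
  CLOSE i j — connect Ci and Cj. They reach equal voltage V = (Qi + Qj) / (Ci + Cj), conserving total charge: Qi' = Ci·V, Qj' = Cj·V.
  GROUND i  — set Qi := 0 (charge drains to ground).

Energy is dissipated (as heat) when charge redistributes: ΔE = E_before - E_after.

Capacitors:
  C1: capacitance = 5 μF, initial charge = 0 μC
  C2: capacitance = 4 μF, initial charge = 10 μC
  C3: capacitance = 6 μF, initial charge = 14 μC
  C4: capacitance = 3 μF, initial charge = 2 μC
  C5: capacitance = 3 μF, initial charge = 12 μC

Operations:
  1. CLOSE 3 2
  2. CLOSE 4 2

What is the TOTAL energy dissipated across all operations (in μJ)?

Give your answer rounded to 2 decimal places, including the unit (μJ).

Answer: 2.61 μJ

Derivation:
Initial: C1(5μF, Q=0μC, V=0.00V), C2(4μF, Q=10μC, V=2.50V), C3(6μF, Q=14μC, V=2.33V), C4(3μF, Q=2μC, V=0.67V), C5(3μF, Q=12μC, V=4.00V)
Op 1: CLOSE 3-2: Q_total=24.00, C_total=10.00, V=2.40; Q3=14.40, Q2=9.60; dissipated=0.033
Op 2: CLOSE 4-2: Q_total=11.60, C_total=7.00, V=1.66; Q4=4.97, Q2=6.63; dissipated=2.575
Total dissipated: 2.609 μJ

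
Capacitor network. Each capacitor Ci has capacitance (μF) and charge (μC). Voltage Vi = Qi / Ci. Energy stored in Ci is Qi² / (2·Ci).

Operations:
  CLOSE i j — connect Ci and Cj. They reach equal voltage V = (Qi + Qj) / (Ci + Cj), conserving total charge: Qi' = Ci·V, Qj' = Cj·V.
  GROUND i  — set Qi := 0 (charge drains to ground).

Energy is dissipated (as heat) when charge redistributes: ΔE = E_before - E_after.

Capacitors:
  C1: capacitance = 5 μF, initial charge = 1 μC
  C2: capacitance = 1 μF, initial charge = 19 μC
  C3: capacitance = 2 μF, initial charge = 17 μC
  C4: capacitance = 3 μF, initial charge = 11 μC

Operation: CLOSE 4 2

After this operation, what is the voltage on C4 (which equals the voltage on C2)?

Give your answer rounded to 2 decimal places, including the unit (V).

Initial: C1(5μF, Q=1μC, V=0.20V), C2(1μF, Q=19μC, V=19.00V), C3(2μF, Q=17μC, V=8.50V), C4(3μF, Q=11μC, V=3.67V)
Op 1: CLOSE 4-2: Q_total=30.00, C_total=4.00, V=7.50; Q4=22.50, Q2=7.50; dissipated=88.167

Answer: 7.50 V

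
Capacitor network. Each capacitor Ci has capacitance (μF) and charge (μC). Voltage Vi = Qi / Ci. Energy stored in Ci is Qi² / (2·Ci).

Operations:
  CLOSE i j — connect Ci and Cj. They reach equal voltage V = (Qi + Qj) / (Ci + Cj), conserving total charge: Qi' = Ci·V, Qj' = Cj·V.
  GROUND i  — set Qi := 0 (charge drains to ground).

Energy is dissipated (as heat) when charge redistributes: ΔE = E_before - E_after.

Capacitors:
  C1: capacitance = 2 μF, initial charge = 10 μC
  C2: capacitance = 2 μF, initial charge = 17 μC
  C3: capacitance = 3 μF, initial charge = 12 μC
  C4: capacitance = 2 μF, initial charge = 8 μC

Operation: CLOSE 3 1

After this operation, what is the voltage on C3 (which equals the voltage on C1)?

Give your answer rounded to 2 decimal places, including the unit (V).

Answer: 4.40 V

Derivation:
Initial: C1(2μF, Q=10μC, V=5.00V), C2(2μF, Q=17μC, V=8.50V), C3(3μF, Q=12μC, V=4.00V), C4(2μF, Q=8μC, V=4.00V)
Op 1: CLOSE 3-1: Q_total=22.00, C_total=5.00, V=4.40; Q3=13.20, Q1=8.80; dissipated=0.600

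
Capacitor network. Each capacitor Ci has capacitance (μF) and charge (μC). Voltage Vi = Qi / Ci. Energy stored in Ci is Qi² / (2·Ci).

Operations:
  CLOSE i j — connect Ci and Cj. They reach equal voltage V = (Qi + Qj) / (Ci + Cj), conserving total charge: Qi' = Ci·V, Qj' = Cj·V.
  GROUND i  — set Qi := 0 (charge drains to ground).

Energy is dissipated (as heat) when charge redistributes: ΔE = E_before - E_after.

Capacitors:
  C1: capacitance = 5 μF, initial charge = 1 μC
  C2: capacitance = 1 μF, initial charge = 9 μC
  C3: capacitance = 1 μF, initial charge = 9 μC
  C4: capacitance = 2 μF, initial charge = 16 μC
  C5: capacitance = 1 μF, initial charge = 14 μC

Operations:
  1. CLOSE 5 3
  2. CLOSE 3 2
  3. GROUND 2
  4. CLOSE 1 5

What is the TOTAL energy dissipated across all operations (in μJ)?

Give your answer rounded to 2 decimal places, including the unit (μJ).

Answer: 113.55 μJ

Derivation:
Initial: C1(5μF, Q=1μC, V=0.20V), C2(1μF, Q=9μC, V=9.00V), C3(1μF, Q=9μC, V=9.00V), C4(2μF, Q=16μC, V=8.00V), C5(1μF, Q=14μC, V=14.00V)
Op 1: CLOSE 5-3: Q_total=23.00, C_total=2.00, V=11.50; Q5=11.50, Q3=11.50; dissipated=6.250
Op 2: CLOSE 3-2: Q_total=20.50, C_total=2.00, V=10.25; Q3=10.25, Q2=10.25; dissipated=1.562
Op 3: GROUND 2: Q2=0; energy lost=52.531
Op 4: CLOSE 1-5: Q_total=12.50, C_total=6.00, V=2.08; Q1=10.42, Q5=2.08; dissipated=53.204
Total dissipated: 113.548 μJ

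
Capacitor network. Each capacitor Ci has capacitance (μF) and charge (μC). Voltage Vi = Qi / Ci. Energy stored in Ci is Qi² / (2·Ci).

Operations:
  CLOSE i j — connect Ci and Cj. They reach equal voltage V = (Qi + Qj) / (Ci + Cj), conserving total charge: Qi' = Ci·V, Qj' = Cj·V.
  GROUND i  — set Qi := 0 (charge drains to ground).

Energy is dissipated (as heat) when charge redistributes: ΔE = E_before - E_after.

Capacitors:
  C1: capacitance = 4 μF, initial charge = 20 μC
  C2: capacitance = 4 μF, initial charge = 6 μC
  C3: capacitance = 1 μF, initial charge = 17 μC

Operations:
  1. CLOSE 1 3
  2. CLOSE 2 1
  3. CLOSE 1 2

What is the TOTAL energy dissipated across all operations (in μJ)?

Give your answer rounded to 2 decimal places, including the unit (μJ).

Initial: C1(4μF, Q=20μC, V=5.00V), C2(4μF, Q=6μC, V=1.50V), C3(1μF, Q=17μC, V=17.00V)
Op 1: CLOSE 1-3: Q_total=37.00, C_total=5.00, V=7.40; Q1=29.60, Q3=7.40; dissipated=57.600
Op 2: CLOSE 2-1: Q_total=35.60, C_total=8.00, V=4.45; Q2=17.80, Q1=17.80; dissipated=34.810
Op 3: CLOSE 1-2: Q_total=35.60, C_total=8.00, V=4.45; Q1=17.80, Q2=17.80; dissipated=0.000
Total dissipated: 92.410 μJ

Answer: 92.41 μJ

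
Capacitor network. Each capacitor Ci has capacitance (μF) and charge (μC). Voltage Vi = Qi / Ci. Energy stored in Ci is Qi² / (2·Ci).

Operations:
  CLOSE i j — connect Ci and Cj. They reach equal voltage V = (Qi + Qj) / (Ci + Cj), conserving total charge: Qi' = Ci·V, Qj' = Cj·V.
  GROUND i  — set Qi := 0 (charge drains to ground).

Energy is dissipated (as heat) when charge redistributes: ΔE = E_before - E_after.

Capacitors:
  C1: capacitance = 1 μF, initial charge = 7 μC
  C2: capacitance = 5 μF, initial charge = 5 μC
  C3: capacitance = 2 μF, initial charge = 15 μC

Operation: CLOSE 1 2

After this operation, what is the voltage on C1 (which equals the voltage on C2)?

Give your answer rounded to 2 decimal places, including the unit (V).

Answer: 2.00 V

Derivation:
Initial: C1(1μF, Q=7μC, V=7.00V), C2(5μF, Q=5μC, V=1.00V), C3(2μF, Q=15μC, V=7.50V)
Op 1: CLOSE 1-2: Q_total=12.00, C_total=6.00, V=2.00; Q1=2.00, Q2=10.00; dissipated=15.000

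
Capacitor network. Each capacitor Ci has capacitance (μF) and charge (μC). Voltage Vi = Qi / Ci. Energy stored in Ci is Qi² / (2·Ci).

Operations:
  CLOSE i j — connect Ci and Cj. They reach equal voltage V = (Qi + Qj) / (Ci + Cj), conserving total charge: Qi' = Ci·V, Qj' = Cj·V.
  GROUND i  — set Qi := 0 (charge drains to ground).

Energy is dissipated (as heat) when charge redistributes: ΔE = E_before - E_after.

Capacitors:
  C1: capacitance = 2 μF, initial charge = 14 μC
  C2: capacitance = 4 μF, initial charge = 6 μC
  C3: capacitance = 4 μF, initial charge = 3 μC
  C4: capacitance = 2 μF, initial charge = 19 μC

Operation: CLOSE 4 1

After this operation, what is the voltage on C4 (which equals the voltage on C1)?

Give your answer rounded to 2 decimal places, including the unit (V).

Answer: 8.25 V

Derivation:
Initial: C1(2μF, Q=14μC, V=7.00V), C2(4μF, Q=6μC, V=1.50V), C3(4μF, Q=3μC, V=0.75V), C4(2μF, Q=19μC, V=9.50V)
Op 1: CLOSE 4-1: Q_total=33.00, C_total=4.00, V=8.25; Q4=16.50, Q1=16.50; dissipated=3.125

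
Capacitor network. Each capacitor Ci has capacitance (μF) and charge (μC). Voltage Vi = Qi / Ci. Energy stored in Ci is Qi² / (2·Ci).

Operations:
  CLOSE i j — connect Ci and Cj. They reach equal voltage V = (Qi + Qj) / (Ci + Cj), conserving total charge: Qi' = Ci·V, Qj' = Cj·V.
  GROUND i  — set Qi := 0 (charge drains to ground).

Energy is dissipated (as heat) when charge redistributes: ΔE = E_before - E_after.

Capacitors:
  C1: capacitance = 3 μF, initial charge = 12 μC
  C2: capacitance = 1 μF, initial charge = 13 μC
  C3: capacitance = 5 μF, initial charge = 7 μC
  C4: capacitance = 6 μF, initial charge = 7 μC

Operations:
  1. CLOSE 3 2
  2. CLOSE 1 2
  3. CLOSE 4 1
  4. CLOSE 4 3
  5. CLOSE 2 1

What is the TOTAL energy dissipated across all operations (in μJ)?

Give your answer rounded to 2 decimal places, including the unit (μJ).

Answer: 66.76 μJ

Derivation:
Initial: C1(3μF, Q=12μC, V=4.00V), C2(1μF, Q=13μC, V=13.00V), C3(5μF, Q=7μC, V=1.40V), C4(6μF, Q=7μC, V=1.17V)
Op 1: CLOSE 3-2: Q_total=20.00, C_total=6.00, V=3.33; Q3=16.67, Q2=3.33; dissipated=56.067
Op 2: CLOSE 1-2: Q_total=15.33, C_total=4.00, V=3.83; Q1=11.50, Q2=3.83; dissipated=0.167
Op 3: CLOSE 4-1: Q_total=18.50, C_total=9.00, V=2.06; Q4=12.33, Q1=6.17; dissipated=7.111
Op 4: CLOSE 4-3: Q_total=29.00, C_total=11.00, V=2.64; Q4=15.82, Q3=13.18; dissipated=2.226
Op 5: CLOSE 2-1: Q_total=10.00, C_total=4.00, V=2.50; Q2=2.50, Q1=7.50; dissipated=1.185
Total dissipated: 66.756 μJ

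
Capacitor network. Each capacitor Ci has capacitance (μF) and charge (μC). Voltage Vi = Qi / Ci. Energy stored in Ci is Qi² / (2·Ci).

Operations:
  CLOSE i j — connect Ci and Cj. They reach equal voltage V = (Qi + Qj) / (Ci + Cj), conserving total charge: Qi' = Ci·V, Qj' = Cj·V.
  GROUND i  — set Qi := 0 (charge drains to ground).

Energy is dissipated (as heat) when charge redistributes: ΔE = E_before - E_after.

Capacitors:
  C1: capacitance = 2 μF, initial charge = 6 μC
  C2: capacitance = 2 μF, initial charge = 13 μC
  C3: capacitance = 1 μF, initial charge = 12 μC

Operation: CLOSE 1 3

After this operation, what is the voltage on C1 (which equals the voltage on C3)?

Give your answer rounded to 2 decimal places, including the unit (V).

Answer: 6.00 V

Derivation:
Initial: C1(2μF, Q=6μC, V=3.00V), C2(2μF, Q=13μC, V=6.50V), C3(1μF, Q=12μC, V=12.00V)
Op 1: CLOSE 1-3: Q_total=18.00, C_total=3.00, V=6.00; Q1=12.00, Q3=6.00; dissipated=27.000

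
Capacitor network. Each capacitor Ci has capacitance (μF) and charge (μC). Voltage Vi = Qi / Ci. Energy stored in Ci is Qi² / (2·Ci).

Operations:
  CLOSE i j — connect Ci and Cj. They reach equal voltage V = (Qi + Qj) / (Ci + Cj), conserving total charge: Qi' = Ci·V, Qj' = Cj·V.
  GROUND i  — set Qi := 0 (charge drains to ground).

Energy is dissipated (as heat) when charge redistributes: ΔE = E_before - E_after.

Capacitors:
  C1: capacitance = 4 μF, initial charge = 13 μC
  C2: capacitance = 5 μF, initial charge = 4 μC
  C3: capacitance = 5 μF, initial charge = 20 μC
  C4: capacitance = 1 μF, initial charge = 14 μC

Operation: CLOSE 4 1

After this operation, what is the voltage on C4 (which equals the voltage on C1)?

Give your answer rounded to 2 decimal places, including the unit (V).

Initial: C1(4μF, Q=13μC, V=3.25V), C2(5μF, Q=4μC, V=0.80V), C3(5μF, Q=20μC, V=4.00V), C4(1μF, Q=14μC, V=14.00V)
Op 1: CLOSE 4-1: Q_total=27.00, C_total=5.00, V=5.40; Q4=5.40, Q1=21.60; dissipated=46.225

Answer: 5.40 V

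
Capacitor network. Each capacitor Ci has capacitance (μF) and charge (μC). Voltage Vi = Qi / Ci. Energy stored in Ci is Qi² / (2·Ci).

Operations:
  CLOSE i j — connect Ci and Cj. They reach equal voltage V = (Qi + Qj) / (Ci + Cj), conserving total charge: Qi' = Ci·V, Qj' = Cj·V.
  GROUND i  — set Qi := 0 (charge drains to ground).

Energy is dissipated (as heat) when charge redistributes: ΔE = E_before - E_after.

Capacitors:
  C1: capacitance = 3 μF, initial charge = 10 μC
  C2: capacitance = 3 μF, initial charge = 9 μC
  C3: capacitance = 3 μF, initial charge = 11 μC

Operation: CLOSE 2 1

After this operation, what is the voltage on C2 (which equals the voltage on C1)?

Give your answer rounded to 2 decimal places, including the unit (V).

Answer: 3.17 V

Derivation:
Initial: C1(3μF, Q=10μC, V=3.33V), C2(3μF, Q=9μC, V=3.00V), C3(3μF, Q=11μC, V=3.67V)
Op 1: CLOSE 2-1: Q_total=19.00, C_total=6.00, V=3.17; Q2=9.50, Q1=9.50; dissipated=0.083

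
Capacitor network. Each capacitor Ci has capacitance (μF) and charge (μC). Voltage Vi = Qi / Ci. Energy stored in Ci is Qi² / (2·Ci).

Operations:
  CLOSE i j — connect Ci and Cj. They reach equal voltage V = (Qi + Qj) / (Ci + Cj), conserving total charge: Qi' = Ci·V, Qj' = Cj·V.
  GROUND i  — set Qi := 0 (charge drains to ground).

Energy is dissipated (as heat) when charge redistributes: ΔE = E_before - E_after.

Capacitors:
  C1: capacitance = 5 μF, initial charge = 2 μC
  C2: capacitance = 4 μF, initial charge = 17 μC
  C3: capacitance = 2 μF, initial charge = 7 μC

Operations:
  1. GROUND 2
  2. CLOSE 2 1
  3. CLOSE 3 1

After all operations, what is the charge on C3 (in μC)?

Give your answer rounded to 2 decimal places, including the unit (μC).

Answer: 2.32 μC

Derivation:
Initial: C1(5μF, Q=2μC, V=0.40V), C2(4μF, Q=17μC, V=4.25V), C3(2μF, Q=7μC, V=3.50V)
Op 1: GROUND 2: Q2=0; energy lost=36.125
Op 2: CLOSE 2-1: Q_total=2.00, C_total=9.00, V=0.22; Q2=0.89, Q1=1.11; dissipated=0.178
Op 3: CLOSE 3-1: Q_total=8.11, C_total=7.00, V=1.16; Q3=2.32, Q1=5.79; dissipated=7.674
Final charges: Q1=5.79, Q2=0.89, Q3=2.32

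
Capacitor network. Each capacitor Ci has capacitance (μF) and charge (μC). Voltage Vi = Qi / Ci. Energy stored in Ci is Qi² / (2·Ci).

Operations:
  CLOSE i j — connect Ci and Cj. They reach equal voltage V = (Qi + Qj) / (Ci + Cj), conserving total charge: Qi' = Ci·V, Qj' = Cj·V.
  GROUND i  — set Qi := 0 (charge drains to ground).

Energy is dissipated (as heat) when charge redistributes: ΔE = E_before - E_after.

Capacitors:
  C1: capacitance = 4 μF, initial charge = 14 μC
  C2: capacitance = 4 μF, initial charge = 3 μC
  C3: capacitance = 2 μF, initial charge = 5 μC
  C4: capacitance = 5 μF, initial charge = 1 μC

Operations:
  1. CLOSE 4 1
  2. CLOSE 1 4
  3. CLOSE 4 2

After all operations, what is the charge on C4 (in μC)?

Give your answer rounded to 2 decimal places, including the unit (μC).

Answer: 6.30 μC

Derivation:
Initial: C1(4μF, Q=14μC, V=3.50V), C2(4μF, Q=3μC, V=0.75V), C3(2μF, Q=5μC, V=2.50V), C4(5μF, Q=1μC, V=0.20V)
Op 1: CLOSE 4-1: Q_total=15.00, C_total=9.00, V=1.67; Q4=8.33, Q1=6.67; dissipated=12.100
Op 2: CLOSE 1-4: Q_total=15.00, C_total=9.00, V=1.67; Q1=6.67, Q4=8.33; dissipated=0.000
Op 3: CLOSE 4-2: Q_total=11.33, C_total=9.00, V=1.26; Q4=6.30, Q2=5.04; dissipated=0.934
Final charges: Q1=6.67, Q2=5.04, Q3=5.00, Q4=6.30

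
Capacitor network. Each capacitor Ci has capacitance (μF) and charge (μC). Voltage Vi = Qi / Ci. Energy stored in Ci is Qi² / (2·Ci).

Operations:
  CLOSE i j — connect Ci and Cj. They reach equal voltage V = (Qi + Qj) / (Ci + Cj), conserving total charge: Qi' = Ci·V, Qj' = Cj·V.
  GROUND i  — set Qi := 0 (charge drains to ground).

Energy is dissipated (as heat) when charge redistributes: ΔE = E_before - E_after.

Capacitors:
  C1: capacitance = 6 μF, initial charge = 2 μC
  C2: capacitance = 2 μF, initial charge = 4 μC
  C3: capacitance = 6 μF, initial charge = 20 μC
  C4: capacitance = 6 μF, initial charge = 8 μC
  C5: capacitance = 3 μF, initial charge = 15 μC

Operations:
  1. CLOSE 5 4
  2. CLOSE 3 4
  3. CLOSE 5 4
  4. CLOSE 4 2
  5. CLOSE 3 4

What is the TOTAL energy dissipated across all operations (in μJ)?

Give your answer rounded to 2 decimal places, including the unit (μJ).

Answer: 15.17 μJ

Derivation:
Initial: C1(6μF, Q=2μC, V=0.33V), C2(2μF, Q=4μC, V=2.00V), C3(6μF, Q=20μC, V=3.33V), C4(6μF, Q=8μC, V=1.33V), C5(3μF, Q=15μC, V=5.00V)
Op 1: CLOSE 5-4: Q_total=23.00, C_total=9.00, V=2.56; Q5=7.67, Q4=15.33; dissipated=13.444
Op 2: CLOSE 3-4: Q_total=35.33, C_total=12.00, V=2.94; Q3=17.67, Q4=17.67; dissipated=0.907
Op 3: CLOSE 5-4: Q_total=25.33, C_total=9.00, V=2.81; Q5=8.44, Q4=16.89; dissipated=0.151
Op 4: CLOSE 4-2: Q_total=20.89, C_total=8.00, V=2.61; Q4=15.67, Q2=5.22; dissipated=0.498
Op 5: CLOSE 3-4: Q_total=33.33, C_total=12.00, V=2.78; Q3=16.67, Q4=16.67; dissipated=0.167
Total dissipated: 15.168 μJ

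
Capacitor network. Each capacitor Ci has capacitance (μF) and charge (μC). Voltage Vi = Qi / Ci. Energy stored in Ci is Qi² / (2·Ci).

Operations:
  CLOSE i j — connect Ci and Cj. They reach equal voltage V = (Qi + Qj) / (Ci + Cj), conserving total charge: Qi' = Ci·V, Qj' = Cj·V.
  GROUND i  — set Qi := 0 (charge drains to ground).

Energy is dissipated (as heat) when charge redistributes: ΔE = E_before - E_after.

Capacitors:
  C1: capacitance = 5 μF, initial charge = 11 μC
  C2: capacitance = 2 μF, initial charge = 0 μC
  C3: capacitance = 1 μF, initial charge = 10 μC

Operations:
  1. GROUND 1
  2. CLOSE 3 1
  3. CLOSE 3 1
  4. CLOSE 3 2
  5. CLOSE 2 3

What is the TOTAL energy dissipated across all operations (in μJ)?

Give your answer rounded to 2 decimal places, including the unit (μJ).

Initial: C1(5μF, Q=11μC, V=2.20V), C2(2μF, Q=0μC, V=0.00V), C3(1μF, Q=10μC, V=10.00V)
Op 1: GROUND 1: Q1=0; energy lost=12.100
Op 2: CLOSE 3-1: Q_total=10.00, C_total=6.00, V=1.67; Q3=1.67, Q1=8.33; dissipated=41.667
Op 3: CLOSE 3-1: Q_total=10.00, C_total=6.00, V=1.67; Q3=1.67, Q1=8.33; dissipated=0.000
Op 4: CLOSE 3-2: Q_total=1.67, C_total=3.00, V=0.56; Q3=0.56, Q2=1.11; dissipated=0.926
Op 5: CLOSE 2-3: Q_total=1.67, C_total=3.00, V=0.56; Q2=1.11, Q3=0.56; dissipated=0.000
Total dissipated: 54.693 μJ

Answer: 54.69 μJ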